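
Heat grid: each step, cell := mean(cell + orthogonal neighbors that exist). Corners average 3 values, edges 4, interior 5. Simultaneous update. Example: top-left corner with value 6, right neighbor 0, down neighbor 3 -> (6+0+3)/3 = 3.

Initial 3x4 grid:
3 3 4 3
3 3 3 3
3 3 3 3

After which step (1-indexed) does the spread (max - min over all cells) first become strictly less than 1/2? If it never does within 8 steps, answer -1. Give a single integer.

Answer: 1

Derivation:
Step 1: max=10/3, min=3, spread=1/3
  -> spread < 1/2 first at step 1
Step 2: max=391/120, min=3, spread=31/120
Step 3: max=3451/1080, min=3, spread=211/1080
Step 4: max=340897/108000, min=5447/1800, spread=14077/108000
Step 5: max=3056407/972000, min=327683/108000, spread=5363/48600
Step 6: max=91220809/29160000, min=182869/60000, spread=93859/1166400
Step 7: max=5459074481/1749600000, min=296936467/97200000, spread=4568723/69984000
Step 8: max=326708435629/104976000000, min=8929618889/2916000000, spread=8387449/167961600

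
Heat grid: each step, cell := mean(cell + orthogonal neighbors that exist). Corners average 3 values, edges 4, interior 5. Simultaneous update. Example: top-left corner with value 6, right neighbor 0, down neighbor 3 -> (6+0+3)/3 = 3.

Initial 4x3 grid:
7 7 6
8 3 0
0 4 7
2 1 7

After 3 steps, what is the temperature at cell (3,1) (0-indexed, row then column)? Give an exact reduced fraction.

Answer: 2781/800

Derivation:
Step 1: cell (3,1) = 7/2
Step 2: cell (3,1) = 25/8
Step 3: cell (3,1) = 2781/800
Full grid after step 3:
  11699/2160 73223/14400 10409/2160
  2039/450 27367/6000 982/225
  719/200 459/125 1241/300
  211/72 2781/800 139/36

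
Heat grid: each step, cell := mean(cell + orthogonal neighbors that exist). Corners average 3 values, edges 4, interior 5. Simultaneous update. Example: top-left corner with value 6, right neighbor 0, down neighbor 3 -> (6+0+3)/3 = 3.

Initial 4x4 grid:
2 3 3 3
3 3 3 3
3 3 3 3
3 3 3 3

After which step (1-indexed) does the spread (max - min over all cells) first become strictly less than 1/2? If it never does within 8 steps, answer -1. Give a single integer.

Answer: 1

Derivation:
Step 1: max=3, min=8/3, spread=1/3
  -> spread < 1/2 first at step 1
Step 2: max=3, min=49/18, spread=5/18
Step 3: max=3, min=607/216, spread=41/216
Step 4: max=3, min=18397/6480, spread=1043/6480
Step 5: max=3, min=557647/194400, spread=25553/194400
Step 6: max=53921/18000, min=16824541/5832000, spread=645863/5832000
Step 7: max=359029/120000, min=507238309/174960000, spread=16225973/174960000
Step 8: max=161299/54000, min=15268922017/5248800000, spread=409340783/5248800000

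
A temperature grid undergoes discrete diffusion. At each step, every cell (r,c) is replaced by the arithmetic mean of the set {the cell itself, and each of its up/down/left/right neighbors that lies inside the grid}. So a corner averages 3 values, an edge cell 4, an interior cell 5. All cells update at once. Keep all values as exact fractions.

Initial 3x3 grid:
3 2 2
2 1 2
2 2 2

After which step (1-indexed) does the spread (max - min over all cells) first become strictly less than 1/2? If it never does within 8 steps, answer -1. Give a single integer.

Step 1: max=7/3, min=7/4, spread=7/12
Step 2: max=19/9, min=11/6, spread=5/18
  -> spread < 1/2 first at step 2
Step 3: max=278/135, min=673/360, spread=41/216
Step 4: max=32507/16200, min=40451/21600, spread=347/2592
Step 5: max=241763/121500, min=2457097/1296000, spread=2921/31104
Step 6: max=114998213/58320000, min=148203659/77760000, spread=24611/373248
Step 7: max=3434680643/1749600000, min=8943180673/4665600000, spread=207329/4478976
Step 8: max=410556643367/209952000000, min=538311800531/279936000000, spread=1746635/53747712

Answer: 2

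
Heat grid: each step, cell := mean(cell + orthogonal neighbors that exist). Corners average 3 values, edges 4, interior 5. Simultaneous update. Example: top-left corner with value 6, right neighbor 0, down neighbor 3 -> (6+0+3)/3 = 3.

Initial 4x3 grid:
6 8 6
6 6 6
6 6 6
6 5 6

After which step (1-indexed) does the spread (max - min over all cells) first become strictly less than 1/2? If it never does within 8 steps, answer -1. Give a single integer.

Step 1: max=20/3, min=17/3, spread=1
Step 2: max=787/120, min=1373/240, spread=67/80
Step 3: max=6917/1080, min=12523/2160, spread=437/720
Step 4: max=2745643/432000, min=5042021/864000, spread=29951/57600
Step 5: max=24452813/3888000, min=45804211/7776000, spread=206761/518400
  -> spread < 1/2 first at step 5
Step 6: max=9739682323/1555200000, min=18397057421/3110400000, spread=14430763/41472000
Step 7: max=581166752657/93312000000, min=1109888214439/186624000000, spread=139854109/497664000
Step 8: max=34748214917563/5598720000000, min=66828476000501/11197440000000, spread=7114543559/29859840000

Answer: 5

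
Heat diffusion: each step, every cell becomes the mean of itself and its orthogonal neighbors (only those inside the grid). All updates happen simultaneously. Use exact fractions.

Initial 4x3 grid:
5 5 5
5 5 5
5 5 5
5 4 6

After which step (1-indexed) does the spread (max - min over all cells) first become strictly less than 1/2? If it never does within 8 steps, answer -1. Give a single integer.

Answer: 2

Derivation:
Step 1: max=21/4, min=14/3, spread=7/12
Step 2: max=61/12, min=73/15, spread=13/60
  -> spread < 1/2 first at step 2
Step 3: max=12101/2400, min=658/135, spread=3629/21600
Step 4: max=120469/24000, min=159599/32400, spread=60683/648000
Step 5: max=1082189/216000, min=4794053/972000, spread=30319/388800
Step 6: max=32409233/6480000, min=288599047/58320000, spread=61681/1166400
Step 7: max=971830361/194400000, min=8667452299/1749600000, spread=1580419/34992000
Step 8: max=58252774099/11664000000, min=520746082391/104976000000, spread=7057769/209952000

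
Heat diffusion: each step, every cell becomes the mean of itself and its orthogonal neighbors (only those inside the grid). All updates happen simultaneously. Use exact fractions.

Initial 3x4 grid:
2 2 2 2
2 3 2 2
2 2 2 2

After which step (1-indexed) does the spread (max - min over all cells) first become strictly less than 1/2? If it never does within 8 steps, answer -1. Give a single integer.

Answer: 1

Derivation:
Step 1: max=9/4, min=2, spread=1/4
  -> spread < 1/2 first at step 1
Step 2: max=223/100, min=2, spread=23/100
Step 3: max=10411/4800, min=813/400, spread=131/960
Step 4: max=92951/43200, min=14791/7200, spread=841/8640
Step 5: max=37102051/17280000, min=2973373/1440000, spread=56863/691200
Step 6: max=332574341/155520000, min=26909543/12960000, spread=386393/6220800
Step 7: max=132809723131/62208000000, min=10788358813/5184000000, spread=26795339/497664000
Step 8: max=7948775714129/3732480000000, min=649166149667/311040000000, spread=254051069/5971968000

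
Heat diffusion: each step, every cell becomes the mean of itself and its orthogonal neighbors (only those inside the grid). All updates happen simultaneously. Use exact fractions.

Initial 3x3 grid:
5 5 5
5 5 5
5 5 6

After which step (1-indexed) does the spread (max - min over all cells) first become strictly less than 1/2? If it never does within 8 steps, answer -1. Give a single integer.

Answer: 1

Derivation:
Step 1: max=16/3, min=5, spread=1/3
  -> spread < 1/2 first at step 1
Step 2: max=95/18, min=5, spread=5/18
Step 3: max=1121/216, min=5, spread=41/216
Step 4: max=66931/12960, min=1811/360, spread=347/2592
Step 5: max=3994937/777600, min=18157/3600, spread=2921/31104
Step 6: max=239108539/46656000, min=2185483/432000, spread=24611/373248
Step 7: max=14315522033/2799360000, min=49256741/9720000, spread=207329/4478976
Step 8: max=857837952451/167961600000, min=2630801599/518400000, spread=1746635/53747712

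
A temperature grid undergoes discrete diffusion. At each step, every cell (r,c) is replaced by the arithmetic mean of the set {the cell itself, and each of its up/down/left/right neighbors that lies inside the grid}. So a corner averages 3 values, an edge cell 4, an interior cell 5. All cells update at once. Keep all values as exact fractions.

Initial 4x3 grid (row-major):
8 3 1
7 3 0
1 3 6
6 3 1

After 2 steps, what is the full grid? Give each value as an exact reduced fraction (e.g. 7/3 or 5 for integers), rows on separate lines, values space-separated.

Answer: 29/6 857/240 91/36
91/20 87/25 143/60
233/60 82/25 173/60
65/18 787/240 109/36

Derivation:
After step 1:
  6 15/4 4/3
  19/4 16/5 5/2
  17/4 16/5 5/2
  10/3 13/4 10/3
After step 2:
  29/6 857/240 91/36
  91/20 87/25 143/60
  233/60 82/25 173/60
  65/18 787/240 109/36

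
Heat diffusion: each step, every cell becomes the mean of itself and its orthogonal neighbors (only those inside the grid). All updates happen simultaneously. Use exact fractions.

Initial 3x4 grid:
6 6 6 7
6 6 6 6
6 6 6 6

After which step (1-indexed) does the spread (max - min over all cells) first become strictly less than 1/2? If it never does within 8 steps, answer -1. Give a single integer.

Step 1: max=19/3, min=6, spread=1/3
  -> spread < 1/2 first at step 1
Step 2: max=113/18, min=6, spread=5/18
Step 3: max=1337/216, min=6, spread=41/216
Step 4: max=159737/25920, min=6, spread=4217/25920
Step 5: max=9540349/1555200, min=43279/7200, spread=38417/311040
Step 6: max=571072211/93312000, min=866597/144000, spread=1903471/18662400
Step 7: max=34193309089/5598720000, min=26035759/4320000, spread=18038617/223948800
Step 8: max=2048807382851/335923200000, min=2345726759/388800000, spread=883978523/13436928000

Answer: 1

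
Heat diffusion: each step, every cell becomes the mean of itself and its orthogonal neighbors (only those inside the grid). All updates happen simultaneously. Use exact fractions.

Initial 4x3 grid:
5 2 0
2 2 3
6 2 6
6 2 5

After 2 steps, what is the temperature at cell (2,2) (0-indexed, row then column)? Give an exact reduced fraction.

Answer: 881/240

Derivation:
Step 1: cell (2,2) = 4
Step 2: cell (2,2) = 881/240
Full grid after step 2:
  3 547/240 20/9
  259/80 291/100 637/240
  961/240 351/100 881/240
  149/36 327/80 145/36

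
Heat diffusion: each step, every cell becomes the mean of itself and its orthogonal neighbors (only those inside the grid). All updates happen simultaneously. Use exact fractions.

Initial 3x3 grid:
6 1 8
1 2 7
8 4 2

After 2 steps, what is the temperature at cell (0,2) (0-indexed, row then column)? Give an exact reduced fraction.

Answer: 43/9

Derivation:
Step 1: cell (0,2) = 16/3
Step 2: cell (0,2) = 43/9
Full grid after step 2:
  67/18 61/16 43/9
  57/16 81/20 209/48
  151/36 47/12 157/36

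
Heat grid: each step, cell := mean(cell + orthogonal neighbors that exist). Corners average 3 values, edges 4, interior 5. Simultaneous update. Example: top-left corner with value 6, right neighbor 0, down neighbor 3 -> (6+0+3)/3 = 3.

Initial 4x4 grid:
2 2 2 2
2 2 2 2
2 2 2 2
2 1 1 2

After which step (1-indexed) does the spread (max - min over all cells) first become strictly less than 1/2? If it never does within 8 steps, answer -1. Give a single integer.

Step 1: max=2, min=3/2, spread=1/2
Step 2: max=2, min=97/60, spread=23/60
  -> spread < 1/2 first at step 2
Step 3: max=2, min=3049/1800, spread=551/1800
Step 4: max=446/225, min=18737/10800, spread=2671/10800
Step 5: max=177257/90000, min=2857573/1620000, spread=333053/1620000
Step 6: max=264227/135000, min=86726257/48600000, spread=8395463/48600000
Step 7: max=52526993/27000000, min=2625012049/1458000000, spread=211445573/1458000000
Step 8: max=2350923853/1215000000, min=3172051453/1749600000, spread=5331972383/43740000000

Answer: 2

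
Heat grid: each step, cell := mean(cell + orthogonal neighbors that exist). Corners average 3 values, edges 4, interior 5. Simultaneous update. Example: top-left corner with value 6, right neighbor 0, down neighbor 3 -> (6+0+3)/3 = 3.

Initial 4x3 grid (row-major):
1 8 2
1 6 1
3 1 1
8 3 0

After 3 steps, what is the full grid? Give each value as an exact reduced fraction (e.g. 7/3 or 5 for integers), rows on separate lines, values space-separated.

After step 1:
  10/3 17/4 11/3
  11/4 17/5 5/2
  13/4 14/5 3/4
  14/3 3 4/3
After step 2:
  31/9 293/80 125/36
  191/60 157/50 619/240
  101/30 66/25 443/240
  131/36 59/20 61/36
After step 3:
  7409/2160 16463/4800 3497/1080
  11821/3600 3041/1000 19867/7200
  5773/1800 5577/2000 15767/7200
  448/135 3277/1200 4673/2160

Answer: 7409/2160 16463/4800 3497/1080
11821/3600 3041/1000 19867/7200
5773/1800 5577/2000 15767/7200
448/135 3277/1200 4673/2160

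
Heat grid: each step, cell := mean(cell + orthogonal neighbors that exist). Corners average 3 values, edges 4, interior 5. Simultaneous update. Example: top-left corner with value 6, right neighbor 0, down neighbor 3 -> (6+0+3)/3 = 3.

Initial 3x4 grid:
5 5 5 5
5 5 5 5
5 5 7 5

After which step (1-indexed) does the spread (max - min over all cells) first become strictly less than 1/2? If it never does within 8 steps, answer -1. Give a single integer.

Step 1: max=17/3, min=5, spread=2/3
Step 2: max=331/60, min=5, spread=31/60
Step 3: max=2911/540, min=5, spread=211/540
  -> spread < 1/2 first at step 3
Step 4: max=286897/54000, min=4547/900, spread=14077/54000
Step 5: max=2570407/486000, min=273683/54000, spread=5363/24300
Step 6: max=76640809/14580000, min=152869/30000, spread=93859/583200
Step 7: max=4584274481/874800000, min=248336467/48600000, spread=4568723/34992000
Step 8: max=274220435629/52488000000, min=7471618889/1458000000, spread=8387449/83980800

Answer: 3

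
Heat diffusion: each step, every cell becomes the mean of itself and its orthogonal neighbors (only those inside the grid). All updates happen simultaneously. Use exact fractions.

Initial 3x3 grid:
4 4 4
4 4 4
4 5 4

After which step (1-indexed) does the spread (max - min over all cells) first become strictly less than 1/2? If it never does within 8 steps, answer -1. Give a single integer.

Step 1: max=13/3, min=4, spread=1/3
  -> spread < 1/2 first at step 1
Step 2: max=1027/240, min=4, spread=67/240
Step 3: max=9077/2160, min=807/200, spread=1807/10800
Step 4: max=3613963/864000, min=21961/5400, spread=33401/288000
Step 5: max=32333933/7776000, min=2203391/540000, spread=3025513/38880000
Step 6: max=12906526867/3110400000, min=117955949/28800000, spread=53531/995328
Step 7: max=772528925849/186624000000, min=31895116051/7776000000, spread=450953/11943936
Step 8: max=46298663560603/11197440000000, min=3833488610519/933120000000, spread=3799043/143327232

Answer: 1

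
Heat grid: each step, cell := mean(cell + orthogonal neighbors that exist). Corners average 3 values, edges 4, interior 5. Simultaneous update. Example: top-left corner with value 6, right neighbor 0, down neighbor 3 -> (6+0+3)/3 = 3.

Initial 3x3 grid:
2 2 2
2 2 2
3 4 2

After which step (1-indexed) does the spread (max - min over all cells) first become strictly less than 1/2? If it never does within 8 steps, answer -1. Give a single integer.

Step 1: max=3, min=2, spread=1
Step 2: max=649/240, min=2, spread=169/240
Step 3: max=467/180, min=2539/1200, spread=1723/3600
  -> spread < 1/2 first at step 3
Step 4: max=8983/3600, min=11687/5400, spread=143/432
Step 5: max=1590103/648000, min=26657/12000, spread=1205/5184
Step 6: max=93847741/38880000, min=43751683/19440000, spread=10151/62208
Step 7: max=619858903/259200000, min=2655744751/1166400000, spread=85517/746496
Step 8: max=332180072069/139968000000, min=53487222949/23328000000, spread=720431/8957952

Answer: 3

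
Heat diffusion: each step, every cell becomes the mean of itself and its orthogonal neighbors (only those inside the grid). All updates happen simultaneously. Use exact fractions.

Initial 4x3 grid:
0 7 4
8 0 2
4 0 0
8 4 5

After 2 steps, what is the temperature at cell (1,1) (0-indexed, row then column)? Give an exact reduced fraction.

Step 1: cell (1,1) = 17/5
Step 2: cell (1,1) = 49/20
Full grid after step 2:
  43/12 929/240 103/36
  41/10 49/20 659/240
  56/15 16/5 157/80
  175/36 851/240 3

Answer: 49/20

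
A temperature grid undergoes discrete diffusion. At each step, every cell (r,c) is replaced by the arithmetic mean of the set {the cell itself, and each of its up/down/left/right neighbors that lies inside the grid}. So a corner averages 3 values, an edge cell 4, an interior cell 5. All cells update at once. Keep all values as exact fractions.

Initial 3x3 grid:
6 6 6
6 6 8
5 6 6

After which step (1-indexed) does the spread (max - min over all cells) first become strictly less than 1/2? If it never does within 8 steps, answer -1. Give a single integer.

Answer: 3

Derivation:
Step 1: max=20/3, min=17/3, spread=1
Step 2: max=787/120, min=103/18, spread=301/360
Step 3: max=6917/1080, min=85223/14400, spread=21011/43200
  -> spread < 1/2 first at step 3
Step 4: max=2728303/432000, min=386809/64800, spread=448729/1296000
Step 5: max=24388373/3888000, min=23484623/3888000, spread=1205/5184
Step 6: max=1453302931/233280000, min=1415236681/233280000, spread=10151/62208
Step 7: max=86920263557/13996800000, min=85316819807/13996800000, spread=85517/746496
Step 8: max=5199304079779/839808000000, min=5131763673529/839808000000, spread=720431/8957952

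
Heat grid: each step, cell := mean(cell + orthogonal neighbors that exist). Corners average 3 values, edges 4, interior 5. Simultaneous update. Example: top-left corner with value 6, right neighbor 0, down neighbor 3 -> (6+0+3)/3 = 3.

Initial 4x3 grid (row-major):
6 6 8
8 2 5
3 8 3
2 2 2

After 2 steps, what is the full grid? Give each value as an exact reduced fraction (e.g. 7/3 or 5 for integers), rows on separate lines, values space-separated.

Answer: 203/36 243/40 49/9
337/60 483/100 317/60
239/60 453/100 56/15
133/36 353/120 31/9

Derivation:
After step 1:
  20/3 11/2 19/3
  19/4 29/5 9/2
  21/4 18/5 9/2
  7/3 7/2 7/3
After step 2:
  203/36 243/40 49/9
  337/60 483/100 317/60
  239/60 453/100 56/15
  133/36 353/120 31/9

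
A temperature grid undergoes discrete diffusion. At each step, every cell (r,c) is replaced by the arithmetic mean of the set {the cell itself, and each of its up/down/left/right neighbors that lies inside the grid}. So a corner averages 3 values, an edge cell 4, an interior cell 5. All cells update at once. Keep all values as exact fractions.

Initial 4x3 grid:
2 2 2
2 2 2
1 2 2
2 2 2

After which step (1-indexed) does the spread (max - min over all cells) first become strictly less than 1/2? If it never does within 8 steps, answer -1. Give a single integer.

Answer: 1

Derivation:
Step 1: max=2, min=5/3, spread=1/3
  -> spread < 1/2 first at step 1
Step 2: max=2, min=209/120, spread=31/120
Step 3: max=2, min=1949/1080, spread=211/1080
Step 4: max=3553/1800, min=199103/108000, spread=14077/108000
Step 5: max=212317/108000, min=1803593/972000, spread=5363/48600
Step 6: max=117131/60000, min=54579191/29160000, spread=93859/1166400
Step 7: max=189063533/97200000, min=3288925519/1749600000, spread=4568723/69984000
Step 8: max=5650381111/2916000000, min=198171564371/104976000000, spread=8387449/167961600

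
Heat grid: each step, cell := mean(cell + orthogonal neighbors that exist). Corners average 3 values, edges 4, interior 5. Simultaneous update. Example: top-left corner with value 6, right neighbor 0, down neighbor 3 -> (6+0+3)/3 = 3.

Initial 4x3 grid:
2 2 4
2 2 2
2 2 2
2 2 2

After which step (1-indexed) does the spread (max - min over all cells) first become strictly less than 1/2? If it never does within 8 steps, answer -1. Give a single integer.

Step 1: max=8/3, min=2, spread=2/3
Step 2: max=23/9, min=2, spread=5/9
Step 3: max=257/108, min=2, spread=41/108
  -> spread < 1/2 first at step 3
Step 4: max=30137/12960, min=2, spread=4217/12960
Step 5: max=1764349/777600, min=7279/3600, spread=38417/155520
Step 6: max=104512211/46656000, min=146597/72000, spread=1903471/9331200
Step 7: max=6199709089/2799360000, min=4435759/2160000, spread=18038617/111974400
Step 8: max=369191382851/167961600000, min=401726759/194400000, spread=883978523/6718464000

Answer: 3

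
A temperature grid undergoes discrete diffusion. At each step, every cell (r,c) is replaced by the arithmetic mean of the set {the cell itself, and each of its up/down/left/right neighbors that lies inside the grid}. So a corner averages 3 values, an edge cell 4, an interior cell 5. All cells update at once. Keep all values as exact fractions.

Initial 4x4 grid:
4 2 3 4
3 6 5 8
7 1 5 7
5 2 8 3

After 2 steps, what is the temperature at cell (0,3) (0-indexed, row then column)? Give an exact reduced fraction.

Answer: 29/6

Derivation:
Step 1: cell (0,3) = 5
Step 2: cell (0,3) = 29/6
Full grid after step 2:
  47/12 273/80 353/80 29/6
  77/20 87/20 47/10 443/80
  67/15 104/25 501/100 459/80
  38/9 521/120 197/40 65/12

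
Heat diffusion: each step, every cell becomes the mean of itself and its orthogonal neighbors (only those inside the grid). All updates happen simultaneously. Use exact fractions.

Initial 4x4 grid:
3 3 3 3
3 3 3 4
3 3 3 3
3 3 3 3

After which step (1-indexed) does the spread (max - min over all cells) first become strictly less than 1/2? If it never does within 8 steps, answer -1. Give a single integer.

Step 1: max=10/3, min=3, spread=1/3
  -> spread < 1/2 first at step 1
Step 2: max=391/120, min=3, spread=31/120
Step 3: max=3451/1080, min=3, spread=211/1080
Step 4: max=340843/108000, min=3, spread=16843/108000
Step 5: max=3054643/972000, min=27079/9000, spread=130111/972000
Step 6: max=91122367/29160000, min=1627159/540000, spread=3255781/29160000
Step 7: max=2724753691/874800000, min=1631107/540000, spread=82360351/874800000
Step 8: max=81483316891/26244000000, min=294106441/97200000, spread=2074577821/26244000000

Answer: 1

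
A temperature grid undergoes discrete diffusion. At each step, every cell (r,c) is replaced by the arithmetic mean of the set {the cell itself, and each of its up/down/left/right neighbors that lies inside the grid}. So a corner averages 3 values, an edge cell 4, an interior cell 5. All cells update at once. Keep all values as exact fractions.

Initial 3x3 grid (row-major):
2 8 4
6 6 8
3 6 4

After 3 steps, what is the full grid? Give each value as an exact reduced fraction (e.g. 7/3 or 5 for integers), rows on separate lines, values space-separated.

After step 1:
  16/3 5 20/3
  17/4 34/5 11/2
  5 19/4 6
After step 2:
  175/36 119/20 103/18
  1283/240 263/50 749/120
  14/3 451/80 65/12
After step 3:
  11633/2160 3269/600 6449/1080
  72481/14400 5687/1000 40753/7200
  313/60 25177/4800 4151/720

Answer: 11633/2160 3269/600 6449/1080
72481/14400 5687/1000 40753/7200
313/60 25177/4800 4151/720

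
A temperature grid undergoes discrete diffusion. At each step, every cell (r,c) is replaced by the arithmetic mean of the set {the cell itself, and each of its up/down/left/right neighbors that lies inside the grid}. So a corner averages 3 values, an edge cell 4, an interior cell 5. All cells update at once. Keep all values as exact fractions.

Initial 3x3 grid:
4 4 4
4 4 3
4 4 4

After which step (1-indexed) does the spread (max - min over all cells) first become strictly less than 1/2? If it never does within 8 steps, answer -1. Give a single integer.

Answer: 1

Derivation:
Step 1: max=4, min=11/3, spread=1/3
  -> spread < 1/2 first at step 1
Step 2: max=4, min=893/240, spread=67/240
Step 3: max=793/200, min=8203/2160, spread=1807/10800
Step 4: max=21239/5400, min=3298037/864000, spread=33401/288000
Step 5: max=2116609/540000, min=29874067/7776000, spread=3025513/38880000
Step 6: max=112444051/28800000, min=11976673133/3110400000, spread=53531/995328
Step 7: max=30312883949/7776000000, min=720463074151/186624000000, spread=450953/11943936
Step 8: max=3631471389481/933120000000, min=43280856439397/11197440000000, spread=3799043/143327232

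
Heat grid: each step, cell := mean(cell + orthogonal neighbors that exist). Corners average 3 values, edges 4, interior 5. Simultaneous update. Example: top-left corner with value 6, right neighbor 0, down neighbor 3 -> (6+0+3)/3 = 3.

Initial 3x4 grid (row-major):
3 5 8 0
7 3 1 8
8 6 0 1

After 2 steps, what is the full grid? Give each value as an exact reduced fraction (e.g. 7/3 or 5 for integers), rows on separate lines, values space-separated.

Answer: 5 353/80 211/48 34/9
433/80 453/100 82/25 89/24
11/2 353/80 53/16 5/2

Derivation:
After step 1:
  5 19/4 7/2 16/3
  21/4 22/5 4 5/2
  7 17/4 2 3
After step 2:
  5 353/80 211/48 34/9
  433/80 453/100 82/25 89/24
  11/2 353/80 53/16 5/2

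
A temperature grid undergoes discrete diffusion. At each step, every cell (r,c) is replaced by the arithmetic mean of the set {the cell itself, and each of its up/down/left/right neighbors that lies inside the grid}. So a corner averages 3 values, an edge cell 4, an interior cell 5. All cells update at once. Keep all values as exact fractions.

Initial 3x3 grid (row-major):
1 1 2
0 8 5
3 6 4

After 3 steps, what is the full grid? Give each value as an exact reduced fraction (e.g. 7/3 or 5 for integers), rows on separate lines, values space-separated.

After step 1:
  2/3 3 8/3
  3 4 19/4
  3 21/4 5
After step 2:
  20/9 31/12 125/36
  8/3 4 197/48
  15/4 69/16 5
After step 3:
  269/108 221/72 1463/432
  455/144 53/15 2387/576
  515/144 273/64 161/36

Answer: 269/108 221/72 1463/432
455/144 53/15 2387/576
515/144 273/64 161/36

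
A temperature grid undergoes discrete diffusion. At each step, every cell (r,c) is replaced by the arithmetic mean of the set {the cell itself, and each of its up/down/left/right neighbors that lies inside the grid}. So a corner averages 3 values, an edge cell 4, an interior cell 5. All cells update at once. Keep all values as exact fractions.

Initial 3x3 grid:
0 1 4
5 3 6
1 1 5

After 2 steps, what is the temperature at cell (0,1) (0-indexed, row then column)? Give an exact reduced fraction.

Step 1: cell (0,1) = 2
Step 2: cell (0,1) = 163/60
Full grid after step 2:
  25/12 163/60 61/18
  587/240 289/100 461/120
  85/36 361/120 11/3

Answer: 163/60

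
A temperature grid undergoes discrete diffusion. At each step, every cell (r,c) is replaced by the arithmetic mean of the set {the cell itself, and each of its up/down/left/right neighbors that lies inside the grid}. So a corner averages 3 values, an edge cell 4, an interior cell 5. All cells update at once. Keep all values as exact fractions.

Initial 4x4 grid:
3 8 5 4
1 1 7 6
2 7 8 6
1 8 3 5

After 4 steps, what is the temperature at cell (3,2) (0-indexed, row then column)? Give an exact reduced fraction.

Answer: 1143649/216000

Derivation:
Step 1: cell (3,2) = 6
Step 2: cell (3,2) = 1297/240
Step 3: cell (3,2) = 39163/7200
Step 4: cell (3,2) = 1143649/216000
Full grid after step 4:
  84683/21600 12977/2880 367457/72000 117833/21600
  589/150 17931/4000 20977/4000 22069/4000
  26927/6750 831517/180000 954091/180000 604007/108000
  269227/64800 1011769/216000 1143649/216000 361093/64800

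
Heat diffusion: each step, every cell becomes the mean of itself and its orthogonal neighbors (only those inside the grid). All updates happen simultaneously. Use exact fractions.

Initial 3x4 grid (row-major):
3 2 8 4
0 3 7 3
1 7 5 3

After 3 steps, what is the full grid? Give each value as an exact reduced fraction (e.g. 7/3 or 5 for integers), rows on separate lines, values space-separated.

After step 1:
  5/3 4 21/4 5
  7/4 19/5 26/5 17/4
  8/3 4 11/2 11/3
After step 2:
  89/36 883/240 389/80 29/6
  593/240 15/4 24/5 1087/240
  101/36 479/120 551/120 161/36
After step 3:
  388/135 1063/288 727/160 569/120
  8279/2880 2243/600 338/75 13417/2880
  6673/2160 545/144 1607/360 9787/2160

Answer: 388/135 1063/288 727/160 569/120
8279/2880 2243/600 338/75 13417/2880
6673/2160 545/144 1607/360 9787/2160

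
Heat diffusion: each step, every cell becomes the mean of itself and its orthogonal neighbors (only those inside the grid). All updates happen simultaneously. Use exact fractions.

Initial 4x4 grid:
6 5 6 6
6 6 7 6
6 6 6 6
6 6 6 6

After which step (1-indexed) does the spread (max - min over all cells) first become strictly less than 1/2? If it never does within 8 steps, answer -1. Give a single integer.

Step 1: max=25/4, min=17/3, spread=7/12
Step 2: max=613/100, min=209/36, spread=73/225
  -> spread < 1/2 first at step 2
Step 3: max=14663/2400, min=2531/432, spread=5417/21600
Step 4: max=9729/1600, min=382237/64800, spread=943/5184
Step 5: max=13105391/2160000, min=11522263/1944000, spread=2725889/19440000
Step 6: max=43642171/7200000, min=346743541/58320000, spread=67580441/583200000
Step 7: max=1176979693/194400000, min=2085619307/349920000, spread=82360351/874800000
Step 8: max=35281878991/5832000000, min=313387755277/52488000000, spread=2074577821/26244000000

Answer: 2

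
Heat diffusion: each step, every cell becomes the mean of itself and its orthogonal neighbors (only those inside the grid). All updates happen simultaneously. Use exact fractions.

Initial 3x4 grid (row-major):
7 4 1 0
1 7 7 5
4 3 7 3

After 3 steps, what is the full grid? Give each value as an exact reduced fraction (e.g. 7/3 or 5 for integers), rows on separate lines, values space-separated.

Answer: 1499/360 3447/800 9031/2400 1289/360
63311/14400 25849/6000 8883/2000 6339/1600
2251/540 33523/7200 3677/800 827/180

Derivation:
After step 1:
  4 19/4 3 2
  19/4 22/5 27/5 15/4
  8/3 21/4 5 5
After step 2:
  9/2 323/80 303/80 35/12
  949/240 491/100 431/100 323/80
  38/9 1039/240 413/80 55/12
After step 3:
  1499/360 3447/800 9031/2400 1289/360
  63311/14400 25849/6000 8883/2000 6339/1600
  2251/540 33523/7200 3677/800 827/180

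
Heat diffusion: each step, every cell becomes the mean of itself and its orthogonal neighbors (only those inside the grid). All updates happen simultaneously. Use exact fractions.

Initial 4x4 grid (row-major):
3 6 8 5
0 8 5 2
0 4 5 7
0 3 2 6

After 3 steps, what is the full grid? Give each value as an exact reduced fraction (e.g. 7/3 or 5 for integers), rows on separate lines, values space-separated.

After step 1:
  3 25/4 6 5
  11/4 23/5 28/5 19/4
  1 4 23/5 5
  1 9/4 4 5
After step 2:
  4 397/80 457/80 21/4
  227/80 116/25 511/100 407/80
  35/16 329/100 116/25 387/80
  17/12 45/16 317/80 14/3
After step 3:
  59/15 3863/800 4207/800 107/20
  2733/800 521/125 2519/500 4057/800
  5839/2400 1757/500 546/125 11539/2400
  77/36 6889/2400 9649/2400 202/45

Answer: 59/15 3863/800 4207/800 107/20
2733/800 521/125 2519/500 4057/800
5839/2400 1757/500 546/125 11539/2400
77/36 6889/2400 9649/2400 202/45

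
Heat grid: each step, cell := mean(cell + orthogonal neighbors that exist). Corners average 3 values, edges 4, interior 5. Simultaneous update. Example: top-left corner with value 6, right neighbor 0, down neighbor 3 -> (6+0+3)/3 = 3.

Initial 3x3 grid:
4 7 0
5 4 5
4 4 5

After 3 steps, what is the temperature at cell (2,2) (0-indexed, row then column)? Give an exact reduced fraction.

Answer: 1871/432

Derivation:
Step 1: cell (2,2) = 14/3
Step 2: cell (2,2) = 149/36
Step 3: cell (2,2) = 1871/432
Full grid after step 3:
  493/108 12143/2880 67/16
  12673/2880 5341/1200 5879/1440
  977/216 4111/960 1871/432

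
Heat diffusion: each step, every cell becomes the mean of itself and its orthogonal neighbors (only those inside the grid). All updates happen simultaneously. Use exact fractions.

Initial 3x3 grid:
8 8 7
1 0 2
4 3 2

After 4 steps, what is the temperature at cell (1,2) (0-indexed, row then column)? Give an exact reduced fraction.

Answer: 340453/96000

Derivation:
Step 1: cell (1,2) = 11/4
Step 2: cell (1,2) = 271/80
Step 3: cell (1,2) = 16697/4800
Step 4: cell (1,2) = 340453/96000
Full grid after step 4:
  68107/16200 3649577/864000 266203/64800
  3161327/864000 80689/22500 340453/96000
  201853/64800 96401/32000 48707/16200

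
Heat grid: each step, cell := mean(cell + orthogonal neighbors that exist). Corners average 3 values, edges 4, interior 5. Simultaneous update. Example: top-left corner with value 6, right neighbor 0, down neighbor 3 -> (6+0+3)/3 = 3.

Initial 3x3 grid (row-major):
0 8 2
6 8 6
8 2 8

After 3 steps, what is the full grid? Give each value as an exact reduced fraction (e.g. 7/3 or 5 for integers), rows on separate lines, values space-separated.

After step 1:
  14/3 9/2 16/3
  11/2 6 6
  16/3 13/2 16/3
After step 2:
  44/9 41/8 95/18
  43/8 57/10 17/3
  52/9 139/24 107/18
After step 3:
  277/54 2519/480 1157/216
  2609/480 3319/600 2033/360
  305/54 8357/1440 1253/216

Answer: 277/54 2519/480 1157/216
2609/480 3319/600 2033/360
305/54 8357/1440 1253/216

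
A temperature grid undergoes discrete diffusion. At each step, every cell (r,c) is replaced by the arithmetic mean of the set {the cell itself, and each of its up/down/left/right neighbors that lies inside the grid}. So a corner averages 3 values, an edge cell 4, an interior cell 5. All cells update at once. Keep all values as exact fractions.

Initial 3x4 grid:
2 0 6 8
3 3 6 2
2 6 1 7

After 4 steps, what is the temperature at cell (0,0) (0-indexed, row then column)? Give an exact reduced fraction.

Answer: 5966/2025

Derivation:
Step 1: cell (0,0) = 5/3
Step 2: cell (0,0) = 83/36
Step 3: cell (0,0) = 6061/2160
Step 4: cell (0,0) = 5966/2025
Full grid after step 4:
  5966/2025 749359/216000 877259/216000 596599/129600
  1339063/432000 152963/45000 1503329/360000 3843601/864000
  205087/64800 194371/54000 215471/54000 574849/129600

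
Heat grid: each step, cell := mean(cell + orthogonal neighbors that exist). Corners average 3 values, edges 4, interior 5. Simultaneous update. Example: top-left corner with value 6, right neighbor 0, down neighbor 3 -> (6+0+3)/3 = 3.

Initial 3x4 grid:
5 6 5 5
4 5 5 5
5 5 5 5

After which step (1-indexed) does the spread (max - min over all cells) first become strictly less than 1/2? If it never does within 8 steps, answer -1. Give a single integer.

Step 1: max=21/4, min=14/3, spread=7/12
Step 2: max=41/8, min=173/36, spread=23/72
  -> spread < 1/2 first at step 2
Step 3: max=1223/240, min=2099/432, spread=32/135
Step 4: max=10943/2160, min=25409/5184, spread=4271/25920
Step 5: max=327593/64800, min=7663487/1555200, spread=39749/311040
Step 6: max=9810041/1944000, min=461484853/93312000, spread=1879423/18662400
Step 7: max=293795117/58320000, min=27760396607/5598720000, spread=3551477/44789760
Step 8: max=35205618131/6998400000, min=1668708874813/335923200000, spread=846431819/13436928000

Answer: 2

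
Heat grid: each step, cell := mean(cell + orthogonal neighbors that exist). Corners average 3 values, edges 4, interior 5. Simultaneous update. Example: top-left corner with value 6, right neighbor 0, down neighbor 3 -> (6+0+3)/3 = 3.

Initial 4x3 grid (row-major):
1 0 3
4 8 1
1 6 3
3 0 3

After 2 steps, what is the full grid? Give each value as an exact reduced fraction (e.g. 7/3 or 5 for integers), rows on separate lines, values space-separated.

Answer: 49/18 49/20 97/36
187/60 353/100 91/30
179/60 343/100 63/20
47/18 149/60 11/4

Derivation:
After step 1:
  5/3 3 4/3
  7/2 19/5 15/4
  7/2 18/5 13/4
  4/3 3 2
After step 2:
  49/18 49/20 97/36
  187/60 353/100 91/30
  179/60 343/100 63/20
  47/18 149/60 11/4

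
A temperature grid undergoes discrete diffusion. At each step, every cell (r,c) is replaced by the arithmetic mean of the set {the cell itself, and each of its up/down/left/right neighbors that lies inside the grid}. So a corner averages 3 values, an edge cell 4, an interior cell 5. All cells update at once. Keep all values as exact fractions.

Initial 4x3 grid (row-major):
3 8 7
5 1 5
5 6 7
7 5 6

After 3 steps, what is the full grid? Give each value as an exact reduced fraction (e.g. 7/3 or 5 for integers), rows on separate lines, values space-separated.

After step 1:
  16/3 19/4 20/3
  7/2 5 5
  23/4 24/5 6
  17/3 6 6
After step 2:
  163/36 87/16 197/36
  235/48 461/100 17/3
  1183/240 551/100 109/20
  209/36 337/60 6
After step 3:
  535/108 8019/1600 2387/432
  34133/7200 653/125 19079/3600
  38053/7200 31339/6000 1697/300
  11773/2160 20639/3600 256/45

Answer: 535/108 8019/1600 2387/432
34133/7200 653/125 19079/3600
38053/7200 31339/6000 1697/300
11773/2160 20639/3600 256/45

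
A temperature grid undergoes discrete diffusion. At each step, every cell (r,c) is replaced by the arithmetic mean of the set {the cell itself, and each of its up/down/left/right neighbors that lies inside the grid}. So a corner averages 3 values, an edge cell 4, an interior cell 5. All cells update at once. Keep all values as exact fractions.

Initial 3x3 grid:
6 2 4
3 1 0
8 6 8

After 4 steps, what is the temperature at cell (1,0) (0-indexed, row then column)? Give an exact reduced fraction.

Step 1: cell (1,0) = 9/2
Step 2: cell (1,0) = 487/120
Step 3: cell (1,0) = 30599/7200
Step 4: cell (1,0) = 1745203/432000
Full grid after step 4:
  481193/129600 2913031/864000 23551/7200
  1745203/432000 155283/40000 3079531/864000
  582743/129600 3673781/864000 132167/32400

Answer: 1745203/432000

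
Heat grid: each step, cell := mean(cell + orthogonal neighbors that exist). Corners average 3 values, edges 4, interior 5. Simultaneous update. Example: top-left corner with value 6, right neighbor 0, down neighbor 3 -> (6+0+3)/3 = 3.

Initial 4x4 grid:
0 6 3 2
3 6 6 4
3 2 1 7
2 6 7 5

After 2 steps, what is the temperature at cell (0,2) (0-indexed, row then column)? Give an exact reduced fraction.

Answer: 15/4

Derivation:
Step 1: cell (0,2) = 17/4
Step 2: cell (0,2) = 15/4
Full grid after step 2:
  13/4 39/10 15/4 4
  131/40 379/100 111/25 4
  383/120 391/100 106/25 299/60
  125/36 61/15 299/60 46/9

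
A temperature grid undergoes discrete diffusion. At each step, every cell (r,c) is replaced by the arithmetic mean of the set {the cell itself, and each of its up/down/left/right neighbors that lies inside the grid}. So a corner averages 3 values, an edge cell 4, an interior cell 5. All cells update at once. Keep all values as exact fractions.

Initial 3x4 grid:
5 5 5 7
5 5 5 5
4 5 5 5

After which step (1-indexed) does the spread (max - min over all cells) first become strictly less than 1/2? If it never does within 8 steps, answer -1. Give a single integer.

Answer: 4

Derivation:
Step 1: max=17/3, min=14/3, spread=1
Step 2: max=50/9, min=85/18, spread=5/6
Step 3: max=581/108, min=1039/216, spread=41/72
Step 4: max=69017/12960, min=125383/25920, spread=4217/8640
  -> spread < 1/2 first at step 4
Step 5: max=4088617/777600, min=7600979/1555200, spread=38417/103680
Step 6: max=243638783/46656000, min=458725501/93312000, spread=1903471/6220800
Step 7: max=14522777257/2799360000, min=27692658239/5598720000, spread=18038617/74649600
Step 8: max=867491822963/167961600000, min=1668685256701/335923200000, spread=883978523/4478976000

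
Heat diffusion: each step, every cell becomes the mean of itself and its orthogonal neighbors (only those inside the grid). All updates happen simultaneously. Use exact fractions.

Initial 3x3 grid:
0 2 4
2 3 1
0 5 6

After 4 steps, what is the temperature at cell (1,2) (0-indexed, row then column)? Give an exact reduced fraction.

Step 1: cell (1,2) = 7/2
Step 2: cell (1,2) = 373/120
Step 3: cell (1,2) = 21761/7200
Step 4: cell (1,2) = 1245217/432000
Full grid after step 4:
  135101/64800 2019559/864000 342577/129600
  1946059/864000 154943/60000 1245217/432000
  324277/129600 1215217/432000 11107/3600

Answer: 1245217/432000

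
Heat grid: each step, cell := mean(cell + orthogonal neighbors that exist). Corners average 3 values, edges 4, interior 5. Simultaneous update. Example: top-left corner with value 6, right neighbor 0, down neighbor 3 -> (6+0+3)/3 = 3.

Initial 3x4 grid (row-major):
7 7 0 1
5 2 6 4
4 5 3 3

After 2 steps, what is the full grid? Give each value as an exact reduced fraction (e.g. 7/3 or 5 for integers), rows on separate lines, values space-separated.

Answer: 89/18 113/24 73/24 26/9
41/8 4 77/20 23/8
38/9 209/48 169/48 133/36

Derivation:
After step 1:
  19/3 4 7/2 5/3
  9/2 5 3 7/2
  14/3 7/2 17/4 10/3
After step 2:
  89/18 113/24 73/24 26/9
  41/8 4 77/20 23/8
  38/9 209/48 169/48 133/36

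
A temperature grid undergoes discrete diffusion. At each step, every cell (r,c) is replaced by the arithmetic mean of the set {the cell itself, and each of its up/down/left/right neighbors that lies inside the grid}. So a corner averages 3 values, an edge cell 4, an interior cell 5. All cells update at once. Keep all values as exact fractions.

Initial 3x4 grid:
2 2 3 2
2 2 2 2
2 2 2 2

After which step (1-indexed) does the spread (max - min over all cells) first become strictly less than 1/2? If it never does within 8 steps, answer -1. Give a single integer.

Step 1: max=7/3, min=2, spread=1/3
  -> spread < 1/2 first at step 1
Step 2: max=271/120, min=2, spread=31/120
Step 3: max=2371/1080, min=2, spread=211/1080
Step 4: max=232897/108000, min=3647/1800, spread=14077/108000
Step 5: max=2084407/972000, min=219683/108000, spread=5363/48600
Step 6: max=62060809/29160000, min=122869/60000, spread=93859/1166400
Step 7: max=3709474481/1749600000, min=199736467/97200000, spread=4568723/69984000
Step 8: max=221732435629/104976000000, min=6013618889/2916000000, spread=8387449/167961600

Answer: 1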